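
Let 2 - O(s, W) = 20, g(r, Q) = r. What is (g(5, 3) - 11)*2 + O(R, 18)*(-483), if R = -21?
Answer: 8682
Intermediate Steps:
O(s, W) = -18 (O(s, W) = 2 - 1*20 = 2 - 20 = -18)
(g(5, 3) - 11)*2 + O(R, 18)*(-483) = (5 - 11)*2 - 18*(-483) = -6*2 + 8694 = -12 + 8694 = 8682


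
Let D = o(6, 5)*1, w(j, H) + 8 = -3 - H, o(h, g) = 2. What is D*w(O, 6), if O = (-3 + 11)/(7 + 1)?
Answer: -34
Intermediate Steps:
O = 1 (O = 8/8 = 8*(⅛) = 1)
w(j, H) = -11 - H (w(j, H) = -8 + (-3 - H) = -11 - H)
D = 2 (D = 2*1 = 2)
D*w(O, 6) = 2*(-11 - 1*6) = 2*(-11 - 6) = 2*(-17) = -34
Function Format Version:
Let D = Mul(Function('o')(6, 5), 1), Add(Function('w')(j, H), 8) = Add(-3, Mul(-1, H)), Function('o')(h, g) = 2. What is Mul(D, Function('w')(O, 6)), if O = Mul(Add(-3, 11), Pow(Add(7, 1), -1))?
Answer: -34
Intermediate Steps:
O = 1 (O = Mul(8, Pow(8, -1)) = Mul(8, Rational(1, 8)) = 1)
Function('w')(j, H) = Add(-11, Mul(-1, H)) (Function('w')(j, H) = Add(-8, Add(-3, Mul(-1, H))) = Add(-11, Mul(-1, H)))
D = 2 (D = Mul(2, 1) = 2)
Mul(D, Function('w')(O, 6)) = Mul(2, Add(-11, Mul(-1, 6))) = Mul(2, Add(-11, -6)) = Mul(2, -17) = -34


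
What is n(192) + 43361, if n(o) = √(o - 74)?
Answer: 43361 + √118 ≈ 43372.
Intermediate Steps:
n(o) = √(-74 + o)
n(192) + 43361 = √(-74 + 192) + 43361 = √118 + 43361 = 43361 + √118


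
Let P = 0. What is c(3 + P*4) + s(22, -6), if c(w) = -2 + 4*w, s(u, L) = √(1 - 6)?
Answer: 10 + I*√5 ≈ 10.0 + 2.2361*I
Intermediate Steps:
s(u, L) = I*√5 (s(u, L) = √(-5) = I*√5)
c(3 + P*4) + s(22, -6) = (-2 + 4*(3 + 0*4)) + I*√5 = (-2 + 4*(3 + 0)) + I*√5 = (-2 + 4*3) + I*√5 = (-2 + 12) + I*√5 = 10 + I*√5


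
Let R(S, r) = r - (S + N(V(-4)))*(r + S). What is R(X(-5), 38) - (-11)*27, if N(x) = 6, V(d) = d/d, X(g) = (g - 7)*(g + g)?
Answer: -19573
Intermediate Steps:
X(g) = 2*g*(-7 + g) (X(g) = (-7 + g)*(2*g) = 2*g*(-7 + g))
V(d) = 1
R(S, r) = r - (6 + S)*(S + r) (R(S, r) = r - (S + 6)*(r + S) = r - (6 + S)*(S + r))
R(X(-5), 38) - (-11)*27 = (-(2*(-5)*(-7 - 5))² - 12*(-5)*(-7 - 5) - 5*38 - 1*2*(-5)*(-7 - 5)*38) - (-11)*27 = (-(2*(-5)*(-12))² - 12*(-5)*(-12) - 190 - 1*2*(-5)*(-12)*38) - 1*(-297) = (-1*120² - 6*120 - 190 - 1*120*38) + 297 = (-1*14400 - 720 - 190 - 4560) + 297 = (-14400 - 720 - 190 - 4560) + 297 = -19870 + 297 = -19573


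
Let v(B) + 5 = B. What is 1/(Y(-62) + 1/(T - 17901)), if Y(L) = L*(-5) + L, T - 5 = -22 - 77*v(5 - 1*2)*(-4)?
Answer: 18534/4596431 ≈ 0.0040323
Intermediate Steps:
v(B) = -5 + B
T = -633 (T = 5 + (-22 - 77*(-5 + (5 - 1*2))*(-4)) = 5 + (-22 - 77*(-5 + (5 - 2))*(-4)) = 5 + (-22 - 77*(-5 + 3)*(-4)) = 5 + (-22 - (-154)*(-4)) = 5 + (-22 - 77*8) = 5 + (-22 - 616) = 5 - 638 = -633)
Y(L) = -4*L (Y(L) = -5*L + L = -4*L)
1/(Y(-62) + 1/(T - 17901)) = 1/(-4*(-62) + 1/(-633 - 17901)) = 1/(248 + 1/(-18534)) = 1/(248 - 1/18534) = 1/(4596431/18534) = 18534/4596431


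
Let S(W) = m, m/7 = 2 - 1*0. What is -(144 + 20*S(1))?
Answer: -424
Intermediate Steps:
m = 14 (m = 7*(2 - 1*0) = 7*(2 + 0) = 7*2 = 14)
S(W) = 14
-(144 + 20*S(1)) = -(144 + 20*14) = -(144 + 280) = -1*424 = -424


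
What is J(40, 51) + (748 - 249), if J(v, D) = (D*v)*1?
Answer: 2539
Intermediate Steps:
J(v, D) = D*v
J(40, 51) + (748 - 249) = 51*40 + (748 - 249) = 2040 + 499 = 2539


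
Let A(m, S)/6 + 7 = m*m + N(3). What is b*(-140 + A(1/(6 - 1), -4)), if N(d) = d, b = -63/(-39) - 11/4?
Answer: 120773/650 ≈ 185.80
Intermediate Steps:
b = -59/52 (b = -63*(-1/39) - 11*¼ = 21/13 - 11/4 = -59/52 ≈ -1.1346)
A(m, S) = -24 + 6*m² (A(m, S) = -42 + 6*(m*m + 3) = -42 + 6*(m² + 3) = -42 + 6*(3 + m²) = -42 + (18 + 6*m²) = -24 + 6*m²)
b*(-140 + A(1/(6 - 1), -4)) = -59*(-140 + (-24 + 6*(1/(6 - 1))²))/52 = -59*(-140 + (-24 + 6*(1/5)²))/52 = -59*(-140 + (-24 + 6*(⅕)²))/52 = -59*(-140 + (-24 + 6*(1/25)))/52 = -59*(-140 + (-24 + 6/25))/52 = -59*(-140 - 594/25)/52 = -59/52*(-4094/25) = 120773/650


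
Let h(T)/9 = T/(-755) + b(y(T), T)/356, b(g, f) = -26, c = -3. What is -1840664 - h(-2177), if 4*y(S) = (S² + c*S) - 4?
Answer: -247370234179/134390 ≈ -1.8407e+6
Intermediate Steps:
y(S) = -1 - 3*S/4 + S²/4 (y(S) = ((S² - 3*S) - 4)/4 = (-4 + S² - 3*S)/4 = -1 - 3*S/4 + S²/4)
h(T) = -117/178 - 9*T/755 (h(T) = 9*(T/(-755) - 26/356) = 9*(T*(-1/755) - 26*1/356) = 9*(-T/755 - 13/178) = 9*(-13/178 - T/755) = -117/178 - 9*T/755)
-1840664 - h(-2177) = -1840664 - (-117/178 - 9/755*(-2177)) = -1840664 - (-117/178 + 19593/755) = -1840664 - 1*3399219/134390 = -1840664 - 3399219/134390 = -247370234179/134390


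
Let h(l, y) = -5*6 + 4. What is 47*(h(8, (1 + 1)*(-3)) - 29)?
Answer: -2585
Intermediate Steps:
h(l, y) = -26 (h(l, y) = -30 + 4 = -26)
47*(h(8, (1 + 1)*(-3)) - 29) = 47*(-26 - 29) = 47*(-55) = -2585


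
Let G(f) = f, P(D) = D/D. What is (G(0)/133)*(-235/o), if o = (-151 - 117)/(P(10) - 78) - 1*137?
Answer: 0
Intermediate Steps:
P(D) = 1
o = -10281/77 (o = (-151 - 117)/(1 - 78) - 1*137 = -268/(-77) - 137 = -268*(-1/77) - 137 = 268/77 - 137 = -10281/77 ≈ -133.52)
(G(0)/133)*(-235/o) = (0/133)*(-235/(-10281/77)) = (0*(1/133))*(-235*(-77/10281)) = 0*(18095/10281) = 0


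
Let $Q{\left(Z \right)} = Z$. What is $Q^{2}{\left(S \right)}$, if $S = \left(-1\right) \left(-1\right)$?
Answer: $1$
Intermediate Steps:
$S = 1$
$Q^{2}{\left(S \right)} = 1^{2} = 1$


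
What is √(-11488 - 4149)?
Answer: I*√15637 ≈ 125.05*I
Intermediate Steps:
√(-11488 - 4149) = √(-15637) = I*√15637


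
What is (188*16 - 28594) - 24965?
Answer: -50551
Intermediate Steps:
(188*16 - 28594) - 24965 = (3008 - 28594) - 24965 = -25586 - 24965 = -50551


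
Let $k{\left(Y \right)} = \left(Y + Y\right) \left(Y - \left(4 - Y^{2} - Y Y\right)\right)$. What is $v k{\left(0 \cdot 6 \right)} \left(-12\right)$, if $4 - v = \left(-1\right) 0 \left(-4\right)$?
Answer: $0$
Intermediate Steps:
$k{\left(Y \right)} = 2 Y \left(-4 + Y + 2 Y^{2}\right)$ ($k{\left(Y \right)} = 2 Y \left(Y + \left(\left(Y^{2} + Y^{2}\right) - 4\right)\right) = 2 Y \left(Y + \left(2 Y^{2} - 4\right)\right) = 2 Y \left(Y + \left(-4 + 2 Y^{2}\right)\right) = 2 Y \left(-4 + Y + 2 Y^{2}\right)$)
$v = 4$ ($v = 4 - \left(-1\right) 0 \left(-4\right) = 4 - 0 \left(-4\right) = 4 - 0 = 4 + 0 = 4$)
$v k{\left(0 \cdot 6 \right)} \left(-12\right) = 4 \cdot 2 \cdot 0 \cdot 6 \left(-4 + 0 \cdot 6 + 2 \left(0 \cdot 6\right)^{2}\right) \left(-12\right) = 4 \cdot 2 \cdot 0 \left(-4 + 0 + 2 \cdot 0^{2}\right) \left(-12\right) = 4 \cdot 2 \cdot 0 \left(-4 + 0 + 2 \cdot 0\right) \left(-12\right) = 4 \cdot 2 \cdot 0 \left(-4 + 0 + 0\right) \left(-12\right) = 4 \cdot 2 \cdot 0 \left(-4\right) \left(-12\right) = 4 \cdot 0 \left(-12\right) = 0 \left(-12\right) = 0$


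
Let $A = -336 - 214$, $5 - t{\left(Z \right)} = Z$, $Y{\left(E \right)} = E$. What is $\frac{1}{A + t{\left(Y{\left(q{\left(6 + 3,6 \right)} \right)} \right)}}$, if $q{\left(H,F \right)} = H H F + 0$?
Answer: $- \frac{1}{1031} \approx -0.00096993$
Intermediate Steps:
$q{\left(H,F \right)} = F H^{2}$ ($q{\left(H,F \right)} = H^{2} F + 0 = F H^{2} + 0 = F H^{2}$)
$t{\left(Z \right)} = 5 - Z$
$A = -550$
$\frac{1}{A + t{\left(Y{\left(q{\left(6 + 3,6 \right)} \right)} \right)}} = \frac{1}{-550 + \left(5 - 6 \left(6 + 3\right)^{2}\right)} = \frac{1}{-550 + \left(5 - 6 \cdot 9^{2}\right)} = \frac{1}{-550 + \left(5 - 6 \cdot 81\right)} = \frac{1}{-550 + \left(5 - 486\right)} = \frac{1}{-550 - 481} = \frac{1}{-1031} = - \frac{1}{1031}$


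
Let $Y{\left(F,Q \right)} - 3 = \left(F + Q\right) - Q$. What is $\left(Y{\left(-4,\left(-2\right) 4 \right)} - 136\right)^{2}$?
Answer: $18769$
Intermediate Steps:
$Y{\left(F,Q \right)} = 3 + F$ ($Y{\left(F,Q \right)} = 3 + \left(\left(F + Q\right) - Q\right) = 3 + F$)
$\left(Y{\left(-4,\left(-2\right) 4 \right)} - 136\right)^{2} = \left(\left(3 - 4\right) - 136\right)^{2} = \left(-1 - 136\right)^{2} = \left(-137\right)^{2} = 18769$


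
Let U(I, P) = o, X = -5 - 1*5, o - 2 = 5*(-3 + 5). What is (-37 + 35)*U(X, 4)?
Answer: -24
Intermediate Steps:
o = 12 (o = 2 + 5*(-3 + 5) = 2 + 5*2 = 2 + 10 = 12)
X = -10 (X = -5 - 5 = -10)
U(I, P) = 12
(-37 + 35)*U(X, 4) = (-37 + 35)*12 = -2*12 = -24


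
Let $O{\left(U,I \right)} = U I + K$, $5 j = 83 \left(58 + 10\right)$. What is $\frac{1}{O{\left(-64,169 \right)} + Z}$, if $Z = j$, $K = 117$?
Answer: $- \frac{5}{47851} \approx -0.00010449$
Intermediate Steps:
$j = \frac{5644}{5}$ ($j = \frac{83 \left(58 + 10\right)}{5} = \frac{83 \cdot 68}{5} = \frac{1}{5} \cdot 5644 = \frac{5644}{5} \approx 1128.8$)
$Z = \frac{5644}{5} \approx 1128.8$
$O{\left(U,I \right)} = 117 + I U$ ($O{\left(U,I \right)} = U I + 117 = I U + 117 = 117 + I U$)
$\frac{1}{O{\left(-64,169 \right)} + Z} = \frac{1}{\left(117 + 169 \left(-64\right)\right) + \frac{5644}{5}} = \frac{1}{\left(117 - 10816\right) + \frac{5644}{5}} = \frac{1}{-10699 + \frac{5644}{5}} = \frac{1}{- \frac{47851}{5}} = - \frac{5}{47851}$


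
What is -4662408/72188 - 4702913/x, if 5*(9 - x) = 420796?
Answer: -66060852547/7593293297 ≈ -8.6999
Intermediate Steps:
x = -420751/5 (x = 9 - ⅕*420796 = 9 - 420796/5 = -420751/5 ≈ -84150.)
-4662408/72188 - 4702913/x = -4662408/72188 - 4702913/(-420751/5) = -4662408*1/72188 - 4702913*(-5/420751) = -1165602/18047 + 23514565/420751 = -66060852547/7593293297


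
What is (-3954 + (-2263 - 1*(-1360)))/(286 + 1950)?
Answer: -4857/2236 ≈ -2.1722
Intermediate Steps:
(-3954 + (-2263 - 1*(-1360)))/(286 + 1950) = (-3954 + (-2263 + 1360))/2236 = (-3954 - 903)*(1/2236) = -4857*1/2236 = -4857/2236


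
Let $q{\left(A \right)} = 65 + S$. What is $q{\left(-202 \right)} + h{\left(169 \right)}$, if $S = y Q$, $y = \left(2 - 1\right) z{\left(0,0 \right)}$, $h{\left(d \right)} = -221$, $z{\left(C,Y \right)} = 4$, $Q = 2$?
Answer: $-148$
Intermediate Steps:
$y = 4$ ($y = \left(2 - 1\right) 4 = 1 \cdot 4 = 4$)
$S = 8$ ($S = 4 \cdot 2 = 8$)
$q{\left(A \right)} = 73$ ($q{\left(A \right)} = 65 + 8 = 73$)
$q{\left(-202 \right)} + h{\left(169 \right)} = 73 - 221 = -148$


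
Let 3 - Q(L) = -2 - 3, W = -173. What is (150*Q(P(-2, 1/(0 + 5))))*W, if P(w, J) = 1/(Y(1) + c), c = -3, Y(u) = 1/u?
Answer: -207600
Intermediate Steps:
Y(u) = 1/u
P(w, J) = -½ (P(w, J) = 1/(1/1 - 3) = 1/(1 - 3) = 1/(-2) = -½)
Q(L) = 8 (Q(L) = 3 - (-2 - 3) = 3 - 1*(-5) = 3 + 5 = 8)
(150*Q(P(-2, 1/(0 + 5))))*W = (150*8)*(-173) = 1200*(-173) = -207600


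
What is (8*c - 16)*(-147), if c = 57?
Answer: -64680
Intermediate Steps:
(8*c - 16)*(-147) = (8*57 - 16)*(-147) = (456 - 16)*(-147) = 440*(-147) = -64680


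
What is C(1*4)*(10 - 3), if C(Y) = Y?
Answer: 28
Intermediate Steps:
C(1*4)*(10 - 3) = (1*4)*(10 - 3) = 4*7 = 28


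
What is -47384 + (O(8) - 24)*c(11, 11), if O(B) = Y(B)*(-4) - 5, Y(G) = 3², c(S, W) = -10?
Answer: -46734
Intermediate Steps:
Y(G) = 9
O(B) = -41 (O(B) = 9*(-4) - 5 = -36 - 5 = -41)
-47384 + (O(8) - 24)*c(11, 11) = -47384 + (-41 - 24)*(-10) = -47384 - 65*(-10) = -47384 + 650 = -46734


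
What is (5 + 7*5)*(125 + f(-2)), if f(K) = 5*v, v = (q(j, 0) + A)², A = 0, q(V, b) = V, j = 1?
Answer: 5200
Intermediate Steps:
v = 1 (v = (1 + 0)² = 1² = 1)
f(K) = 5 (f(K) = 5*1 = 5)
(5 + 7*5)*(125 + f(-2)) = (5 + 7*5)*(125 + 5) = (5 + 35)*130 = 40*130 = 5200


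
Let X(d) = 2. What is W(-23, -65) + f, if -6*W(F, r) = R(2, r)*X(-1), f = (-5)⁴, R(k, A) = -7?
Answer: 1882/3 ≈ 627.33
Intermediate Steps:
f = 625
W(F, r) = 7/3 (W(F, r) = -(-7)*2/6 = -⅙*(-14) = 7/3)
W(-23, -65) + f = 7/3 + 625 = 1882/3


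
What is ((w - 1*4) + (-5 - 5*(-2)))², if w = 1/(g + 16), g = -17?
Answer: 0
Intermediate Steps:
w = -1 (w = 1/(-17 + 16) = 1/(-1) = -1)
((w - 1*4) + (-5 - 5*(-2)))² = ((-1 - 1*4) + (-5 - 5*(-2)))² = ((-1 - 4) + (-5 + 10))² = (-5 + 5)² = 0² = 0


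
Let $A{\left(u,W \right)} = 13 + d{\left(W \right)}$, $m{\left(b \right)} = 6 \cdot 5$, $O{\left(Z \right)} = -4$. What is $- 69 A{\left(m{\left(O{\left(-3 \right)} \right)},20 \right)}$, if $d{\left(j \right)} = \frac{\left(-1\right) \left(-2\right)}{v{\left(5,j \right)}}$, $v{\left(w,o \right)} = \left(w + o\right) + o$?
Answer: $- \frac{13501}{15} \approx -900.07$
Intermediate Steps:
$v{\left(w,o \right)} = w + 2 o$ ($v{\left(w,o \right)} = \left(o + w\right) + o = w + 2 o$)
$m{\left(b \right)} = 30$
$d{\left(j \right)} = \frac{2}{5 + 2 j}$ ($d{\left(j \right)} = \frac{\left(-1\right) \left(-2\right)}{5 + 2 j} = \frac{2}{5 + 2 j}$)
$A{\left(u,W \right)} = 13 + \frac{2}{5 + 2 W}$
$- 69 A{\left(m{\left(O{\left(-3 \right)} \right)},20 \right)} = - 69 \frac{67 + 26 \cdot 20}{5 + 2 \cdot 20} = - 69 \frac{67 + 520}{5 + 40} = - 69 \cdot \frac{1}{45} \cdot 587 = \left(-69\right) \frac{587}{45} = - \frac{13501}{15}$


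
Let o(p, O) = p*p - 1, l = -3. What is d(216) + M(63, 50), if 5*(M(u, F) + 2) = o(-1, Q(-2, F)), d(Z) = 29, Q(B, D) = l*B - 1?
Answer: 27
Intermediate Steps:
Q(B, D) = -1 - 3*B (Q(B, D) = -3*B - 1 = -1 - 3*B)
o(p, O) = -1 + p² (o(p, O) = p² - 1 = -1 + p²)
M(u, F) = -2 (M(u, F) = -2 + (-1 + (-1)²)/5 = -2 + (-1 + 1)/5 = -2 + (⅕)*0 = -2 + 0 = -2)
d(216) + M(63, 50) = 29 - 2 = 27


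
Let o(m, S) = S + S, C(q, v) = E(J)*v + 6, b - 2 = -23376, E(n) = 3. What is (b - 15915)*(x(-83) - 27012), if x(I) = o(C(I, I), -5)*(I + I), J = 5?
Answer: 996054728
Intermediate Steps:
b = -23374 (b = 2 - 23376 = -23374)
C(q, v) = 6 + 3*v (C(q, v) = 3*v + 6 = 6 + 3*v)
o(m, S) = 2*S
x(I) = -20*I (x(I) = (2*(-5))*(I + I) = -20*I)
(b - 15915)*(x(-83) - 27012) = (-23374 - 15915)*(-20*(-83) - 27012) = -39289*(1660 - 27012) = -39289*(-25352) = 996054728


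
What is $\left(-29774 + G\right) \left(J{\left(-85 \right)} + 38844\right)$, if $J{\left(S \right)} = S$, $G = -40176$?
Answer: $-2711192050$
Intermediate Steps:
$\left(-29774 + G\right) \left(J{\left(-85 \right)} + 38844\right) = \left(-29774 - 40176\right) \left(-85 + 38844\right) = \left(-69950\right) 38759 = -2711192050$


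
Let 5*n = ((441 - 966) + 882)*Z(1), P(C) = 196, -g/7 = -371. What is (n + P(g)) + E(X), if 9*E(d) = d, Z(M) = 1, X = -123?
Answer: 3806/15 ≈ 253.73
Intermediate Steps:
g = 2597 (g = -7*(-371) = 2597)
E(d) = d/9
n = 357/5 (n = (((441 - 966) + 882)*1)/5 = ((-525 + 882)*1)/5 = (357*1)/5 = (1/5)*357 = 357/5 ≈ 71.400)
(n + P(g)) + E(X) = (357/5 + 196) + (1/9)*(-123) = 1337/5 - 41/3 = 3806/15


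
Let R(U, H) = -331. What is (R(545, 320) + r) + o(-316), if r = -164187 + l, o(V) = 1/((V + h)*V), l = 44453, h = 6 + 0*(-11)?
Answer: -11761567399/97960 ≈ -1.2007e+5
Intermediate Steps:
h = 6 (h = 6 + 0 = 6)
o(V) = 1/(V*(6 + V)) (o(V) = 1/((V + 6)*V) = 1/((6 + V)*V) = 1/(V*(6 + V)))
r = -119734 (r = -164187 + 44453 = -119734)
(R(545, 320) + r) + o(-316) = (-331 - 119734) + 1/((-316)*(6 - 316)) = -120065 - 1/316/(-310) = -120065 - 1/316*(-1/310) = -120065 + 1/97960 = -11761567399/97960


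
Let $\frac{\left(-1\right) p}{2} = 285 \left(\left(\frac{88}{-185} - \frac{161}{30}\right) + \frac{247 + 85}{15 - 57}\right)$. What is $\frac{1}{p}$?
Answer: $\frac{259}{2029485} \approx 0.00012762$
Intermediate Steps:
$p = \frac{2029485}{259}$ ($p = - 2 \cdot 285 \left(\left(\frac{88}{-185} - \frac{161}{30}\right) + \frac{247 + 85}{15 - 57}\right) = - 2 \cdot 285 \left(\left(88 \left(- \frac{1}{185}\right) - \frac{161}{30}\right) + \frac{332}{-42}\right) = - 2 \cdot 285 \left(\left(- \frac{88}{185} - \frac{161}{30}\right) + 332 \left(- \frac{1}{42}\right)\right) = - 2 \cdot 285 \left(- \frac{1297}{222} - \frac{166}{21}\right) = - 2 \cdot 285 \left(- \frac{7121}{518}\right) = \left(-2\right) \left(- \frac{2029485}{518}\right) = \frac{2029485}{259} \approx 7835.9$)
$\frac{1}{p} = \frac{1}{\frac{2029485}{259}} = \frac{259}{2029485}$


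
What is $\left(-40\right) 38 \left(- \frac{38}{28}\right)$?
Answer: $\frac{14440}{7} \approx 2062.9$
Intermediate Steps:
$\left(-40\right) 38 \left(- \frac{38}{28}\right) = - 1520 \left(\left(-38\right) \frac{1}{28}\right) = \left(-1520\right) \left(- \frac{19}{14}\right) = \frac{14440}{7}$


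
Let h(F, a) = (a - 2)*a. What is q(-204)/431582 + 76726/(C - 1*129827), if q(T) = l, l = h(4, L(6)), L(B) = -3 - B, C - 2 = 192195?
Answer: 16559867581/13458884670 ≈ 1.2304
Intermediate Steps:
C = 192197 (C = 2 + 192195 = 192197)
h(F, a) = a*(-2 + a) (h(F, a) = (-2 + a)*a = a*(-2 + a))
l = 99 (l = (-3 - 1*6)*(-2 + (-3 - 1*6)) = (-3 - 6)*(-2 + (-3 - 6)) = -9*(-2 - 9) = -9*(-11) = 99)
q(T) = 99
q(-204)/431582 + 76726/(C - 1*129827) = 99/431582 + 76726/(192197 - 1*129827) = 99*(1/431582) + 76726/(192197 - 129827) = 99/431582 + 76726/62370 = 99/431582 + 76726*(1/62370) = 99/431582 + 38363/31185 = 16559867581/13458884670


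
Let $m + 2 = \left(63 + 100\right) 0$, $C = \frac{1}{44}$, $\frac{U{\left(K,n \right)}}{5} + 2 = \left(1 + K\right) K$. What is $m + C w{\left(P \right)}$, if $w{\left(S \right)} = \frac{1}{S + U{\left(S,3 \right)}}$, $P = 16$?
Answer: $- \frac{120207}{60104} \approx -2.0$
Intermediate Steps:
$U{\left(K,n \right)} = -10 + 5 K \left(1 + K\right)$ ($U{\left(K,n \right)} = -10 + 5 \left(1 + K\right) K = -10 + 5 K \left(1 + K\right)$)
$C = \frac{1}{44} \approx 0.022727$
$w{\left(S \right)} = \frac{1}{-10 + 5 S^{2} + 6 S}$ ($w{\left(S \right)} = \frac{1}{S + \left(-10 + 5 S + 5 S^{2}\right)} = \frac{1}{-10 + 5 S^{2} + 6 S}$)
$m = -2$ ($m = -2 + \left(63 + 100\right) 0 = -2 + 163 \cdot 0 = -2 + 0 = -2$)
$m + C w{\left(P \right)} = -2 + \frac{1}{44 \left(-10 + 5 \cdot 16^{2} + 6 \cdot 16\right)} = -2 + \frac{1}{44 \left(-10 + 5 \cdot 256 + 96\right)} = -2 + \frac{1}{44 \left(-10 + 1280 + 96\right)} = -2 + \frac{1}{44 \cdot 1366} = -2 + \frac{1}{44} \cdot \frac{1}{1366} = -2 + \frac{1}{60104} = - \frac{120207}{60104}$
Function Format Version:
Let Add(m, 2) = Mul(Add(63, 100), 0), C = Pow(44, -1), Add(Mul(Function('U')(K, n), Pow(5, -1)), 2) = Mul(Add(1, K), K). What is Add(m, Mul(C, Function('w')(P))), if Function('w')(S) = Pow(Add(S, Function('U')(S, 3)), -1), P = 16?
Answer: Rational(-120207, 60104) ≈ -2.0000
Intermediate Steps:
Function('U')(K, n) = Add(-10, Mul(5, K, Add(1, K))) (Function('U')(K, n) = Add(-10, Mul(5, Mul(Add(1, K), K))) = Add(-10, Mul(5, Mul(K, Add(1, K)))) = Add(-10, Mul(5, K, Add(1, K))))
C = Rational(1, 44) ≈ 0.022727
Function('w')(S) = Pow(Add(-10, Mul(5, Pow(S, 2)), Mul(6, S)), -1) (Function('w')(S) = Pow(Add(S, Add(-10, Mul(5, S), Mul(5, Pow(S, 2)))), -1) = Pow(Add(-10, Mul(5, Pow(S, 2)), Mul(6, S)), -1))
m = -2 (m = Add(-2, Mul(Add(63, 100), 0)) = Add(-2, Mul(163, 0)) = Add(-2, 0) = -2)
Add(m, Mul(C, Function('w')(P))) = Add(-2, Mul(Rational(1, 44), Pow(Add(-10, Mul(5, Pow(16, 2)), Mul(6, 16)), -1))) = Add(-2, Mul(Rational(1, 44), Pow(Add(-10, Mul(5, 256), 96), -1))) = Add(-2, Mul(Rational(1, 44), Pow(Add(-10, 1280, 96), -1))) = Add(-2, Mul(Rational(1, 44), Pow(1366, -1))) = Add(-2, Mul(Rational(1, 44), Rational(1, 1366))) = Add(-2, Rational(1, 60104)) = Rational(-120207, 60104)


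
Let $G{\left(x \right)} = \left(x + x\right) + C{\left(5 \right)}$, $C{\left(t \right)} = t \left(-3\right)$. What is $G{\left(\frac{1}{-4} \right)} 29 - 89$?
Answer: $- \frac{1077}{2} \approx -538.5$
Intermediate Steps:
$C{\left(t \right)} = - 3 t$
$G{\left(x \right)} = -15 + 2 x$ ($G{\left(x \right)} = \left(x + x\right) - 15 = 2 x - 15 = -15 + 2 x$)
$G{\left(\frac{1}{-4} \right)} 29 - 89 = \left(-15 + \frac{2}{-4}\right) 29 - 89 = \left(-15 + 2 \left(- \frac{1}{4}\right)\right) 29 - 89 = \left(-15 - \frac{1}{2}\right) 29 - 89 = \left(- \frac{31}{2}\right) 29 - 89 = - \frac{899}{2} - 89 = - \frac{1077}{2}$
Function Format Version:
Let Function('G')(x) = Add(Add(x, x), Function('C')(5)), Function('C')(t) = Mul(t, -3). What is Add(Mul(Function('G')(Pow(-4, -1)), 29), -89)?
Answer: Rational(-1077, 2) ≈ -538.50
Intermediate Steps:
Function('C')(t) = Mul(-3, t)
Function('G')(x) = Add(-15, Mul(2, x)) (Function('G')(x) = Add(Add(x, x), Mul(-3, 5)) = Add(Mul(2, x), -15) = Add(-15, Mul(2, x)))
Add(Mul(Function('G')(Pow(-4, -1)), 29), -89) = Add(Mul(Add(-15, Mul(2, Pow(-4, -1))), 29), -89) = Add(Mul(Add(-15, Mul(2, Rational(-1, 4))), 29), -89) = Add(Mul(Add(-15, Rational(-1, 2)), 29), -89) = Add(Mul(Rational(-31, 2), 29), -89) = Add(Rational(-899, 2), -89) = Rational(-1077, 2)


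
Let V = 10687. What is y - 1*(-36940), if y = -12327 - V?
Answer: 13926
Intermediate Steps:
y = -23014 (y = -12327 - 1*10687 = -12327 - 10687 = -23014)
y - 1*(-36940) = -23014 - 1*(-36940) = -23014 + 36940 = 13926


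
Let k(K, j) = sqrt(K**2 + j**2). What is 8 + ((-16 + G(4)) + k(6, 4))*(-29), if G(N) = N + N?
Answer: 240 - 58*sqrt(13) ≈ 30.878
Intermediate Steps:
G(N) = 2*N
8 + ((-16 + G(4)) + k(6, 4))*(-29) = 8 + ((-16 + 2*4) + sqrt(6**2 + 4**2))*(-29) = 8 + ((-16 + 8) + sqrt(36 + 16))*(-29) = 8 + (-8 + sqrt(52))*(-29) = 8 + (-8 + 2*sqrt(13))*(-29) = 8 + (232 - 58*sqrt(13)) = 240 - 58*sqrt(13)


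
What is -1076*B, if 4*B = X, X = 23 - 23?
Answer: 0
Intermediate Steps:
X = 0
B = 0 (B = (¼)*0 = 0)
-1076*B = -1076*0 = -1*0 = 0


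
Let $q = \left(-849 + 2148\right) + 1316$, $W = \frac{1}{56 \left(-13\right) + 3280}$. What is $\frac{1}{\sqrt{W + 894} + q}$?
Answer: $\frac{6673480}{17448868711} - \frac{14 \sqrt{29705918}}{17448868711} \approx 0.00037809$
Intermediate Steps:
$W = \frac{1}{2552}$ ($W = \frac{1}{-728 + 3280} = \frac{1}{2552} \approx 0.00039185$)
$q = 2615$ ($q = 1299 + 1316 = 2615$)
$\frac{1}{\sqrt{W + 894} + q} = \frac{1}{\sqrt{\frac{1}{2552} + 894} + 2615} = \frac{1}{\sqrt{\frac{2281489}{2552}} + 2615} = \frac{1}{\frac{7 \sqrt{29705918}}{1276} + 2615} = \frac{1}{2615 + \frac{7 \sqrt{29705918}}{1276}}$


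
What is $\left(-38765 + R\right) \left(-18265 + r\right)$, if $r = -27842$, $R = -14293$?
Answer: $2446345206$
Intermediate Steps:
$\left(-38765 + R\right) \left(-18265 + r\right) = \left(-38765 - 14293\right) \left(-18265 - 27842\right) = \left(-53058\right) \left(-46107\right) = 2446345206$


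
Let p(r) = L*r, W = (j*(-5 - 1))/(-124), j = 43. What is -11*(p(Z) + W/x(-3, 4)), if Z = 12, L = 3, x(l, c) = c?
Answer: -99627/248 ≈ -401.72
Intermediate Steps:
W = 129/62 (W = (43*(-5 - 1))/(-124) = (43*(-6))*(-1/124) = -258*(-1/124) = 129/62 ≈ 2.0806)
p(r) = 3*r
-11*(p(Z) + W/x(-3, 4)) = -11*(3*12 + (129/62)/4) = -11*(36 + (129/62)*(¼)) = -11*(36 + 129/248) = -11*9057/248 = -1*99627/248 = -99627/248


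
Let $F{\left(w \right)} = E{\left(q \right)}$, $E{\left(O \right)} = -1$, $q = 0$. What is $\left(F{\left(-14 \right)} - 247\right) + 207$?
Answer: $-41$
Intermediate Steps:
$F{\left(w \right)} = -1$
$\left(F{\left(-14 \right)} - 247\right) + 207 = \left(-1 - 247\right) + 207 = -248 + 207 = -41$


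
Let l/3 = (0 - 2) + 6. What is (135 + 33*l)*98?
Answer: 52038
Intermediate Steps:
l = 12 (l = 3*((0 - 2) + 6) = 3*(-2 + 6) = 3*4 = 12)
(135 + 33*l)*98 = (135 + 33*12)*98 = (135 + 396)*98 = 531*98 = 52038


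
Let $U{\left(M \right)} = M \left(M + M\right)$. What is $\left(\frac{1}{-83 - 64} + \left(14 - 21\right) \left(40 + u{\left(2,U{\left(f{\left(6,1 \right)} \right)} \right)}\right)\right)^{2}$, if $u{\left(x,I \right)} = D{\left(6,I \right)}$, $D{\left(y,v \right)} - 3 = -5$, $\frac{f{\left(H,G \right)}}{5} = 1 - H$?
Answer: $\frac{1529044609}{21609} \approx 70760.0$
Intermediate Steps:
$f{\left(H,G \right)} = 5 - 5 H$ ($f{\left(H,G \right)} = 5 \left(1 - H\right) = 5 - 5 H$)
$D{\left(y,v \right)} = -2$ ($D{\left(y,v \right)} = 3 - 5 = -2$)
$U{\left(M \right)} = 2 M^{2}$ ($U{\left(M \right)} = M 2 M = 2 M^{2}$)
$u{\left(x,I \right)} = -2$
$\left(\frac{1}{-83 - 64} + \left(14 - 21\right) \left(40 + u{\left(2,U{\left(f{\left(6,1 \right)} \right)} \right)}\right)\right)^{2} = \left(\frac{1}{-83 - 64} + \left(14 - 21\right) \left(40 - 2\right)\right)^{2} = \left(\frac{1}{-147} - 266\right)^{2} = \left(- \frac{1}{147} - 266\right)^{2} = \left(- \frac{39103}{147}\right)^{2} = \frac{1529044609}{21609}$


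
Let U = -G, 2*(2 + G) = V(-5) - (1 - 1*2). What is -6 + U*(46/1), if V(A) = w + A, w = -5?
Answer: 293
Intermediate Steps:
V(A) = -5 + A
G = -13/2 (G = -2 + ((-5 - 5) - (1 - 1*2))/2 = -2 + (-10 - (1 - 2))/2 = -2 + (-10 - 1*(-1))/2 = -2 + (-10 + 1)/2 = -2 + (½)*(-9) = -2 - 9/2 = -13/2 ≈ -6.5000)
U = 13/2 (U = -1*(-13/2) = 13/2 ≈ 6.5000)
-6 + U*(46/1) = -6 + 13*(46/1)/2 = -6 + 13*(46*1)/2 = -6 + (13/2)*46 = -6 + 299 = 293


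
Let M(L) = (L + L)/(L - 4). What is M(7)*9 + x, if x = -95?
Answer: -53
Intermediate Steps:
M(L) = 2*L/(-4 + L) (M(L) = (2*L)/(-4 + L) = 2*L/(-4 + L))
M(7)*9 + x = (2*7/(-4 + 7))*9 - 95 = (2*7/3)*9 - 95 = (2*7*(⅓))*9 - 95 = (14/3)*9 - 95 = 42 - 95 = -53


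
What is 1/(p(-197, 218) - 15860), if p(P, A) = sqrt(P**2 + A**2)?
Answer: -1220/19342559 - sqrt(86333)/251453267 ≈ -6.4242e-5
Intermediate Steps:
p(P, A) = sqrt(A**2 + P**2)
1/(p(-197, 218) - 15860) = 1/(sqrt(218**2 + (-197)**2) - 15860) = 1/(sqrt(47524 + 38809) - 15860) = 1/(sqrt(86333) - 15860) = 1/(-15860 + sqrt(86333))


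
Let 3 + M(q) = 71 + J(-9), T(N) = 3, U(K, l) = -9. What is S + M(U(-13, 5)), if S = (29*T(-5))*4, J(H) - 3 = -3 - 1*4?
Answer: 412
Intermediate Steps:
J(H) = -4 (J(H) = 3 + (-3 - 1*4) = 3 + (-3 - 4) = 3 - 7 = -4)
M(q) = 64 (M(q) = -3 + (71 - 4) = -3 + 67 = 64)
S = 348 (S = (29*3)*4 = 87*4 = 348)
S + M(U(-13, 5)) = 348 + 64 = 412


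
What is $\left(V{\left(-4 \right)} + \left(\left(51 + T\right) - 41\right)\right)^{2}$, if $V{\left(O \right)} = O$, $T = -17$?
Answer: $121$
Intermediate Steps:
$\left(V{\left(-4 \right)} + \left(\left(51 + T\right) - 41\right)\right)^{2} = \left(-4 + \left(\left(51 - 17\right) - 41\right)\right)^{2} = \left(-4 + \left(34 - 41\right)\right)^{2} = \left(-4 - 7\right)^{2} = \left(-11\right)^{2} = 121$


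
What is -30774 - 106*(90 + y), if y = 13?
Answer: -41692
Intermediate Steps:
-30774 - 106*(90 + y) = -30774 - 106*(90 + 13) = -30774 - 106*103 = -30774 - 10918 = -41692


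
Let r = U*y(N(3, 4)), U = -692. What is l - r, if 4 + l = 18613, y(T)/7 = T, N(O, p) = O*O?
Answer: 62205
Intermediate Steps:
N(O, p) = O**2
y(T) = 7*T
r = -43596 (r = -4844*3**2 = -4844*9 = -692*63 = -43596)
l = 18609 (l = -4 + 18613 = 18609)
l - r = 18609 - 1*(-43596) = 18609 + 43596 = 62205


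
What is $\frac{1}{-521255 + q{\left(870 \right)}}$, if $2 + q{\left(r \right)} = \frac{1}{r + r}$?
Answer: $- \frac{1740}{906987179} \approx -1.9184 \cdot 10^{-6}$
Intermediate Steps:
$q{\left(r \right)} = -2 + \frac{1}{2 r}$ ($q{\left(r \right)} = -2 + \frac{1}{r + r} = -2 + \frac{1}{2 r}$)
$\frac{1}{-521255 + q{\left(870 \right)}} = \frac{1}{-521255 - \left(2 - \frac{1}{2 \cdot 870}\right)} = \frac{1}{-521255 + \left(-2 + \frac{1}{2} \cdot \frac{1}{870}\right)} = \frac{1}{-521255 + \left(-2 + \frac{1}{1740}\right)} = \frac{1}{-521255 - \frac{3479}{1740}} = \frac{1}{- \frac{906987179}{1740}} = - \frac{1740}{906987179}$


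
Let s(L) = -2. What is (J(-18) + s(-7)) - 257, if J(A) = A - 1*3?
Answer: -280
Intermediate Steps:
J(A) = -3 + A (J(A) = A - 3 = -3 + A)
(J(-18) + s(-7)) - 257 = ((-3 - 18) - 2) - 257 = (-21 - 2) - 257 = -23 - 257 = -280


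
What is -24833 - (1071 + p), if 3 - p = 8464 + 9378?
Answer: -8065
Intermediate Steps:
p = -17839 (p = 3 - (8464 + 9378) = 3 - 1*17842 = 3 - 17842 = -17839)
-24833 - (1071 + p) = -24833 - (1071 - 17839) = -24833 - 1*(-16768) = -24833 + 16768 = -8065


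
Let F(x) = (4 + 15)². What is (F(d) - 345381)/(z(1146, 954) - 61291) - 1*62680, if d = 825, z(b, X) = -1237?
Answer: -979727505/15632 ≈ -62675.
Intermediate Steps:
F(x) = 361 (F(x) = 19² = 361)
(F(d) - 345381)/(z(1146, 954) - 61291) - 1*62680 = (361 - 345381)/(-1237 - 61291) - 1*62680 = -345020/(-62528) - 62680 = -345020*(-1/62528) - 62680 = 86255/15632 - 62680 = -979727505/15632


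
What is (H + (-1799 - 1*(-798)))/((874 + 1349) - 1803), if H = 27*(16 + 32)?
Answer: 59/84 ≈ 0.70238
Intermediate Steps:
H = 1296 (H = 27*48 = 1296)
(H + (-1799 - 1*(-798)))/((874 + 1349) - 1803) = (1296 + (-1799 - 1*(-798)))/((874 + 1349) - 1803) = (1296 + (-1799 + 798))/(2223 - 1803) = (1296 - 1001)/420 = 295*(1/420) = 59/84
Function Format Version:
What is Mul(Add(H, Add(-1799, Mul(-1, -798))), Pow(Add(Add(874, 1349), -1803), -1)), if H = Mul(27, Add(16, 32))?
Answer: Rational(59, 84) ≈ 0.70238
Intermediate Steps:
H = 1296 (H = Mul(27, 48) = 1296)
Mul(Add(H, Add(-1799, Mul(-1, -798))), Pow(Add(Add(874, 1349), -1803), -1)) = Mul(Add(1296, Add(-1799, Mul(-1, -798))), Pow(Add(Add(874, 1349), -1803), -1)) = Mul(Add(1296, Add(-1799, 798)), Pow(Add(2223, -1803), -1)) = Mul(Add(1296, -1001), Pow(420, -1)) = Mul(295, Rational(1, 420)) = Rational(59, 84)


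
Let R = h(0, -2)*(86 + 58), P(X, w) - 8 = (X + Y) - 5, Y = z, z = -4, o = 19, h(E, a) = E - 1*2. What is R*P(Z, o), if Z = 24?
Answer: -6624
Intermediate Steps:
h(E, a) = -2 + E (h(E, a) = E - 2 = -2 + E)
Y = -4
P(X, w) = -1 + X (P(X, w) = 8 + ((X - 4) - 5) = 8 + ((-4 + X) - 5) = 8 + (-9 + X) = -1 + X)
R = -288 (R = (-2 + 0)*(86 + 58) = -2*144 = -288)
R*P(Z, o) = -288*(-1 + 24) = -288*23 = -6624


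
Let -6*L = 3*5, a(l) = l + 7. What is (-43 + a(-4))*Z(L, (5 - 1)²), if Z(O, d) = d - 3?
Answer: -520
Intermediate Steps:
a(l) = 7 + l
L = -5/2 ≈ -2.5000
Z(O, d) = -3 + d
(-43 + a(-4))*Z(L, (5 - 1)²) = (-43 + (7 - 4))*(-3 + (5 - 1)²) = (-43 + 3)*(-3 + 4²) = -40*(-3 + 16) = -40*13 = -520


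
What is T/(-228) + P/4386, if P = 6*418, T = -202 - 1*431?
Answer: 186009/55556 ≈ 3.3481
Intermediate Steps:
T = -633 (T = -202 - 431 = -633)
P = 2508
T/(-228) + P/4386 = -633/(-228) + 2508/4386 = -633*(-1/228) + 2508*(1/4386) = 211/76 + 418/731 = 186009/55556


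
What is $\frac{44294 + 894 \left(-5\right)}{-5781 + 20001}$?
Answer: $\frac{9956}{3555} \approx 2.8006$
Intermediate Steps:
$\frac{44294 + 894 \left(-5\right)}{-5781 + 20001} = \frac{44294 - 4470}{14220} = 39824 \cdot \frac{1}{14220} = \frac{9956}{3555}$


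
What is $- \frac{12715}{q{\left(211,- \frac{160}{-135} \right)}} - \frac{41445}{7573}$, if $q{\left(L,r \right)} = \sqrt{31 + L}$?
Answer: $- \frac{41445}{7573} - \frac{12715 \sqrt{2}}{22} \approx -822.82$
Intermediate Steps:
$- \frac{12715}{q{\left(211,- \frac{160}{-135} \right)}} - \frac{41445}{7573} = - \frac{12715}{\sqrt{31 + 211}} - \frac{41445}{7573} = - \frac{12715}{\sqrt{242}} - \frac{41445}{7573} = - \frac{12715}{11 \sqrt{2}} - \frac{41445}{7573} = - 12715 \frac{\sqrt{2}}{22} - \frac{41445}{7573} = - \frac{12715 \sqrt{2}}{22} - \frac{41445}{7573} = - \frac{41445}{7573} - \frac{12715 \sqrt{2}}{22}$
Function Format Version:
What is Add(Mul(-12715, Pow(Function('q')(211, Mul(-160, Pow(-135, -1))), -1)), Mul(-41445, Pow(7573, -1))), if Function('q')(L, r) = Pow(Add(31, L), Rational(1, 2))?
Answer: Add(Rational(-41445, 7573), Mul(Rational(-12715, 22), Pow(2, Rational(1, 2)))) ≈ -822.82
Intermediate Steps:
Add(Mul(-12715, Pow(Function('q')(211, Mul(-160, Pow(-135, -1))), -1)), Mul(-41445, Pow(7573, -1))) = Add(Mul(-12715, Pow(Pow(Add(31, 211), Rational(1, 2)), -1)), Mul(-41445, Pow(7573, -1))) = Add(Mul(-12715, Pow(Pow(242, Rational(1, 2)), -1)), Mul(-41445, Rational(1, 7573))) = Add(Mul(-12715, Pow(Mul(11, Pow(2, Rational(1, 2))), -1)), Rational(-41445, 7573)) = Add(Mul(-12715, Mul(Rational(1, 22), Pow(2, Rational(1, 2)))), Rational(-41445, 7573)) = Add(Mul(Rational(-12715, 22), Pow(2, Rational(1, 2))), Rational(-41445, 7573)) = Add(Rational(-41445, 7573), Mul(Rational(-12715, 22), Pow(2, Rational(1, 2))))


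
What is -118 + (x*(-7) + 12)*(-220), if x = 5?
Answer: 4942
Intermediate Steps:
-118 + (x*(-7) + 12)*(-220) = -118 + (5*(-7) + 12)*(-220) = -118 + (-35 + 12)*(-220) = -118 - 23*(-220) = -118 + 5060 = 4942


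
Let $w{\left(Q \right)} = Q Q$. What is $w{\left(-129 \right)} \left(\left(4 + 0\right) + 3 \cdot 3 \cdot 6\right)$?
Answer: $965178$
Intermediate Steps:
$w{\left(Q \right)} = Q^{2}$
$w{\left(-129 \right)} \left(\left(4 + 0\right) + 3 \cdot 3 \cdot 6\right) = \left(-129\right)^{2} \left(\left(4 + 0\right) + 3 \cdot 3 \cdot 6\right) = 16641 \left(4 + 9 \cdot 6\right) = 16641 \left(4 + 54\right) = 16641 \cdot 58 = 965178$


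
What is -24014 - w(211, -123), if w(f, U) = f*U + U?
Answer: 2062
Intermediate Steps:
w(f, U) = U + U*f (w(f, U) = U*f + U = U + U*f)
-24014 - w(211, -123) = -24014 - (-123)*(1 + 211) = -24014 - (-123)*212 = -24014 - 1*(-26076) = -24014 + 26076 = 2062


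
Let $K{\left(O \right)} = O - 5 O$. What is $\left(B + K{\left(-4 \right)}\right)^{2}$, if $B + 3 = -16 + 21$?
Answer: $324$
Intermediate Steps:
$K{\left(O \right)} = - 4 O$
$B = 2$ ($B = -3 + \left(-16 + 21\right) = -3 + 5 = 2$)
$\left(B + K{\left(-4 \right)}\right)^{2} = \left(2 - -16\right)^{2} = \left(2 + 16\right)^{2} = 18^{2} = 324$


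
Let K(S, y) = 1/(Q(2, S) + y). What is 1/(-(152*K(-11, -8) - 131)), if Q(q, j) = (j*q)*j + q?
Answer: 59/7691 ≈ 0.0076713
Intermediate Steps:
Q(q, j) = q + q*j² (Q(q, j) = q*j² + q = q + q*j²)
K(S, y) = 1/(2 + y + 2*S²) (K(S, y) = 1/(2*(1 + S²) + y) = 1/((2 + 2*S²) + y) = 1/(2 + y + 2*S²))
1/(-(152*K(-11, -8) - 131)) = 1/(-(152/(2 - 8 + 2*(-11)²) - 131)) = 1/(-(152/(2 - 8 + 2*121) - 131)) = 1/(-(152/(2 - 8 + 242) - 131)) = 1/(-(152/236 - 131)) = 1/(-(152*(1/236) - 131)) = 1/(-(38/59 - 131)) = 1/(-1*(-7691/59)) = 1/(7691/59) = 59/7691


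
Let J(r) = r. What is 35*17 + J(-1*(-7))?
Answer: 602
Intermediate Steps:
35*17 + J(-1*(-7)) = 35*17 - 1*(-7) = 595 + 7 = 602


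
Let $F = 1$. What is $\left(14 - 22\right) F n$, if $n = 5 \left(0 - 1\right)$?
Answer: $40$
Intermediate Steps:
$n = -5$ ($n = 5 \left(-1\right) = -5$)
$\left(14 - 22\right) F n = \left(14 - 22\right) 1 \left(-5\right) = \left(-8\right) \left(-5\right) = 40$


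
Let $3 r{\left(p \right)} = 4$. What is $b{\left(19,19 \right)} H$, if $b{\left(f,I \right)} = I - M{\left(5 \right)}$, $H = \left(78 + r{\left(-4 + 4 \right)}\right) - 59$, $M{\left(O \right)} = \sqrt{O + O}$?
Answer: $\frac{1159}{3} - \frac{61 \sqrt{10}}{3} \approx 322.03$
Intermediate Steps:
$r{\left(p \right)} = \frac{4}{3}$ ($r{\left(p \right)} = \frac{1}{3} \cdot 4 = \frac{4}{3}$)
$M{\left(O \right)} = \sqrt{2} \sqrt{O}$ ($M{\left(O \right)} = \sqrt{2 O} = \sqrt{2} \sqrt{O}$)
$H = \frac{61}{3}$ ($H = \left(78 + \frac{4}{3}\right) - 59 = \frac{238}{3} - 59 = \frac{61}{3} \approx 20.333$)
$b{\left(f,I \right)} = I - \sqrt{10}$ ($b{\left(f,I \right)} = I - \sqrt{2} \sqrt{5} = I - \sqrt{10}$)
$b{\left(19,19 \right)} H = \left(19 - \sqrt{10}\right) \frac{61}{3} = \frac{1159}{3} - \frac{61 \sqrt{10}}{3}$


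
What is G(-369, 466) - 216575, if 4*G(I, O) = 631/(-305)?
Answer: -264222131/1220 ≈ -2.1658e+5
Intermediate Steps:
G(I, O) = -631/1220 (G(I, O) = (631/(-305))/4 = (631*(-1/305))/4 = (¼)*(-631/305) = -631/1220)
G(-369, 466) - 216575 = -631/1220 - 216575 = -264222131/1220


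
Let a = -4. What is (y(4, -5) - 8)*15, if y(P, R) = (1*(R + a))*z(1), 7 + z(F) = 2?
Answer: 555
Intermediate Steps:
z(F) = -5 (z(F) = -7 + 2 = -5)
y(P, R) = 20 - 5*R (y(P, R) = (1*(R - 4))*(-5) = (1*(-4 + R))*(-5) = (-4 + R)*(-5) = 20 - 5*R)
(y(4, -5) - 8)*15 = ((20 - 5*(-5)) - 8)*15 = ((20 + 25) - 8)*15 = (45 - 8)*15 = 37*15 = 555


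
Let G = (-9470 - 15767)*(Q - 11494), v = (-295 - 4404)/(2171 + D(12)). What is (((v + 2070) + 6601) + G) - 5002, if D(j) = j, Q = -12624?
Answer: 35911508338/59 ≈ 6.0867e+8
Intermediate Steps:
v = -127/59 (v = (-295 - 4404)/(2171 + 12) = -4699/2183 = -4699*1/2183 = -127/59 ≈ -2.1525)
G = 608665966 (G = (-9470 - 15767)*(-12624 - 11494) = -25237*(-24118) = 608665966)
(((v + 2070) + 6601) + G) - 5002 = (((-127/59 + 2070) + 6601) + 608665966) - 5002 = ((122003/59 + 6601) + 608665966) - 5002 = (511462/59 + 608665966) - 5002 = 35911803456/59 - 5002 = 35911508338/59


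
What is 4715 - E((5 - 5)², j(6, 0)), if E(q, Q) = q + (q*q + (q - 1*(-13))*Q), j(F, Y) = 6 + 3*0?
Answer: 4637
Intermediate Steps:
j(F, Y) = 6 (j(F, Y) = 6 + 0 = 6)
E(q, Q) = q + q² + Q*(13 + q) (E(q, Q) = q + (q² + (q + 13)*Q) = q + (q² + (13 + q)*Q) = q + (q² + Q*(13 + q)) = q + q² + Q*(13 + q))
4715 - E((5 - 5)², j(6, 0)) = 4715 - ((5 - 5)² + ((5 - 5)²)² + 13*6 + 6*(5 - 5)²) = 4715 - (0² + (0²)² + 78 + 6*0²) = 4715 - (0 + 0² + 78 + 6*0) = 4715 - (0 + 0 + 78 + 0) = 4715 - 1*78 = 4715 - 78 = 4637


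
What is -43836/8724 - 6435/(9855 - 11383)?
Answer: -903539/1110856 ≈ -0.81337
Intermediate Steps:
-43836/8724 - 6435/(9855 - 11383) = -43836*1/8724 - 6435/(-1528) = -3653/727 - 6435*(-1/1528) = -3653/727 + 6435/1528 = -903539/1110856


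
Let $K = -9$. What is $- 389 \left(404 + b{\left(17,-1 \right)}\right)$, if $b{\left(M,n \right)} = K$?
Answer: $-153655$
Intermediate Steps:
$b{\left(M,n \right)} = -9$
$- 389 \left(404 + b{\left(17,-1 \right)}\right) = - 389 \left(404 - 9\right) = \left(-389\right) 395 = -153655$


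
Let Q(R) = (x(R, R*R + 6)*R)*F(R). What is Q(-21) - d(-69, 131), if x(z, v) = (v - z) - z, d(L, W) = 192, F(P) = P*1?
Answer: 215457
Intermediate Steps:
F(P) = P
x(z, v) = v - 2*z
Q(R) = R²*(6 + R² - 2*R) (Q(R) = (((R*R + 6) - 2*R)*R)*R = (((R² + 6) - 2*R)*R)*R = (((6 + R²) - 2*R)*R)*R = ((6 + R² - 2*R)*R)*R = (R*(6 + R² - 2*R))*R = R²*(6 + R² - 2*R))
Q(-21) - d(-69, 131) = (-21)²*(6 + (-21)² - 2*(-21)) - 1*192 = 441*(6 + 441 + 42) - 192 = 441*489 - 192 = 215649 - 192 = 215457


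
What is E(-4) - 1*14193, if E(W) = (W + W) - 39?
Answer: -14240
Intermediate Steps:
E(W) = -39 + 2*W (E(W) = 2*W - 39 = -39 + 2*W)
E(-4) - 1*14193 = (-39 + 2*(-4)) - 1*14193 = (-39 - 8) - 14193 = -47 - 14193 = -14240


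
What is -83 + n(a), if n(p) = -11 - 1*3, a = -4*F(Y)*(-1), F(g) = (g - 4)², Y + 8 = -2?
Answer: -97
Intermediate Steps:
Y = -10 (Y = -8 - 2 = -10)
F(g) = (-4 + g)²
a = 784 (a = -4*(-4 - 10)²*(-1) = -4*(-14)²*(-1) = -4*196*(-1) = -784*(-1) = 784)
n(p) = -14 (n(p) = -11 - 3 = -14)
-83 + n(a) = -83 - 14 = -97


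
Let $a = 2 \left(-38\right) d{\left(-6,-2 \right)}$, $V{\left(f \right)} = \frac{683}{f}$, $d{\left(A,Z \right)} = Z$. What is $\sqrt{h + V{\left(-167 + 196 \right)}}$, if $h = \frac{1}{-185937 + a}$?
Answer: $\frac{3 \sqrt{75962174163710}}{5387765} \approx 4.853$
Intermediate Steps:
$a = 152$ ($a = 2 \left(-38\right) \left(-2\right) = \left(-76\right) \left(-2\right) = 152$)
$h = - \frac{1}{185785}$ ($h = \frac{1}{-185937 + 152} = \frac{1}{-185785} = - \frac{1}{185785} \approx -5.3826 \cdot 10^{-6}$)
$\sqrt{h + V{\left(-167 + 196 \right)}} = \sqrt{- \frac{1}{185785} + \frac{683}{-167 + 196}} = \sqrt{- \frac{1}{185785} + \frac{683}{29}} = \sqrt{\frac{126891126}{5387765}} = \frac{3 \sqrt{75962174163710}}{5387765}$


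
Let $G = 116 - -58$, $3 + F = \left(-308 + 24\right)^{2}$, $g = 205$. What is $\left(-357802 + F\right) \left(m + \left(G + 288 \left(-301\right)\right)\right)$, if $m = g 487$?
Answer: $-3691901829$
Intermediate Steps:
$F = 80653$ ($F = -3 + \left(-308 + 24\right)^{2} = -3 + \left(-284\right)^{2} = -3 + 80656 = 80653$)
$m = 99835$ ($m = 205 \cdot 487 = 99835$)
$G = 174$ ($G = 116 + 58 = 174$)
$\left(-357802 + F\right) \left(m + \left(G + 288 \left(-301\right)\right)\right) = \left(-357802 + 80653\right) \left(99835 + \left(174 + 288 \left(-301\right)\right)\right) = - 277149 \left(99835 + \left(174 - 86688\right)\right) = - 277149 \left(99835 - 86514\right) = \left(-277149\right) 13321 = -3691901829$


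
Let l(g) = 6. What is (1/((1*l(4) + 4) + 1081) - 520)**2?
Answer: 321850847761/1190281 ≈ 2.7040e+5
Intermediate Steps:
(1/((1*l(4) + 4) + 1081) - 520)**2 = (1/((1*6 + 4) + 1081) - 520)**2 = (1/((6 + 4) + 1081) - 520)**2 = (1/(10 + 1081) - 520)**2 = (1/1091 - 520)**2 = (-567319/1091)**2 = 321850847761/1190281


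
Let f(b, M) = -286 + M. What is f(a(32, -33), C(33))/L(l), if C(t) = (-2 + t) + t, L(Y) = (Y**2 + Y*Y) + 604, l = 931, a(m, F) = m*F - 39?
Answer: -37/289021 ≈ -0.00012802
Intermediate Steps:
a(m, F) = -39 + F*m (a(m, F) = F*m - 39 = -39 + F*m)
L(Y) = 604 + 2*Y**2 (L(Y) = (Y**2 + Y**2) + 604 = 2*Y**2 + 604 = 604 + 2*Y**2)
C(t) = -2 + 2*t
f(a(32, -33), C(33))/L(l) = (-286 + (-2 + 2*33))/(604 + 2*931**2) = (-286 + (-2 + 66))/(604 + 2*866761) = (-286 + 64)/(604 + 1733522) = -222/1734126 = -222*1/1734126 = -37/289021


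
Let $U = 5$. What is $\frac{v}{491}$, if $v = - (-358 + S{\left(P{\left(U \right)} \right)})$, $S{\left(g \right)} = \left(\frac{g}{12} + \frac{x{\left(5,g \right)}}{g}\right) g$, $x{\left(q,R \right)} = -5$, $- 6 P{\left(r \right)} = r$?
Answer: $\frac{156791}{212112} \approx 0.73919$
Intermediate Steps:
$P{\left(r \right)} = - \frac{r}{6}$
$S{\left(g \right)} = g \left(- \frac{5}{g} + \frac{g}{12}\right)$ ($S{\left(g \right)} = \left(\frac{g}{12} - \frac{5}{g}\right) g = \left(- \frac{5}{g} + \frac{g}{12}\right) g = g \left(- \frac{5}{g} + \frac{g}{12}\right)$)
$v = \frac{156791}{432}$ ($v = - (-358 - \left(5 - \frac{\left(\left(- \frac{1}{6}\right) 5\right)^{2}}{12}\right)) = - (-358 - \left(5 - \frac{\left(- \frac{5}{6}\right)^{2}}{12}\right)) = - (-358 + \left(-5 + \frac{1}{12} \cdot \frac{25}{36}\right)) = - (-358 + \left(-5 + \frac{25}{432}\right)) = - (-358 - \frac{2135}{432}) = \left(-1\right) \left(- \frac{156791}{432}\right) = \frac{156791}{432} \approx 362.94$)
$\frac{v}{491} = \frac{156791}{432 \cdot 491} = \frac{156791}{432} \cdot \frac{1}{491} = \frac{156791}{212112}$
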